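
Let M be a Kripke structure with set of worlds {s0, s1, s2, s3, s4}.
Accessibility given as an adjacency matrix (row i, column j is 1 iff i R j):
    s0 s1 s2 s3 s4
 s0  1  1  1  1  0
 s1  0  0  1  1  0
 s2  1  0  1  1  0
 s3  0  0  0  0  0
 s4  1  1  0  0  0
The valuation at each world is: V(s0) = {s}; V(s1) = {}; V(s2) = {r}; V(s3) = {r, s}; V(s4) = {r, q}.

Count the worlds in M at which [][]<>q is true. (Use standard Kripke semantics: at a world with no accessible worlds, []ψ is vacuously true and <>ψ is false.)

Let φ = [][]<>q. Evaluate φ at each world:
  s0 (successors {s0, s1, s2, s3}): φ is false.
  s1 (successors {s2, s3}): φ is false.
  s2 (successors {s0, s2, s3}): φ is false.
  s3 (successors ∅): φ is true.
  s4 (successors {s0, s1}): φ is false.
For instance, at s0:
  At s0: [][]<>q requires []<>q at every successor {s0, s1, s2, s3}.
    []<>q fails at s0, so [][]<>q is false at s0.
      At s0: []<>q requires <>q at every successor {s0, s1, s2, s3}.
        <>q fails at s0, so []<>q is false at s0.
Satisfying worlds: {s3}

1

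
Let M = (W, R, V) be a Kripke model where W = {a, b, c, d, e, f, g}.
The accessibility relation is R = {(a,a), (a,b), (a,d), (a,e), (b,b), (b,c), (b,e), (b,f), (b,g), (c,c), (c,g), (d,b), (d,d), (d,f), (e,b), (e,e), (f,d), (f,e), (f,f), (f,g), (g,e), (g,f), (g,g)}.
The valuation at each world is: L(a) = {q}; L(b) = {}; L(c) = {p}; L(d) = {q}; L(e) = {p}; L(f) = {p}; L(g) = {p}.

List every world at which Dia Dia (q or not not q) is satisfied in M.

a, b, d, f, g

Let φ = Dia Dia (q or not not q). Evaluate φ at each world:
  a (successors {a, b, d, e}): φ is true.
  b (successors {b, c, e, f, g}): φ is true.
  c (successors {c, g}): φ is false.
  d (successors {b, d, f}): φ is true.
  e (successors {b, e}): φ is false.
  f (successors {d, e, f, g}): φ is true.
  g (successors {e, f, g}): φ is true.
For instance, at d:
  At d: Dia Dia (q or not not q) requires Dia (q or not not q) at some successor in {b, d, f}.
    Dia (q or not not q) holds at d, so Dia Dia (q or not not q) is true at d.
      At d: Dia (q or not not q) requires q or not not q at some successor in {b, d, f}.
        q or not not q holds at d, so Dia (q or not not q) is true at d.
Satisfying worlds: {a, b, d, f, g}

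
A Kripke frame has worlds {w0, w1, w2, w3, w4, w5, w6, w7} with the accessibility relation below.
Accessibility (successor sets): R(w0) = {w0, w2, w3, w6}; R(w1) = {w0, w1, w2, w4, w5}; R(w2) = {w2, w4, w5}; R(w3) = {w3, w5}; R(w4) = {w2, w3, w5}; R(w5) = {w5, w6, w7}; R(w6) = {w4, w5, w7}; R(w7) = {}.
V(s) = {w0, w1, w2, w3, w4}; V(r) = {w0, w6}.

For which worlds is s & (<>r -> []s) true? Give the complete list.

w2, w3, w4

Recall that []ψ holds at a world iff ψ holds at every accessible world, and <>ψ holds iff ψ holds at some accessible world.
Let φ = s & (<>r -> []s). Evaluate φ at each world:
  w0 (successors {w0, w2, w3, w6}): φ is false.
  w1 (successors {w0, w1, w2, w4, w5}): φ is false.
  w2 (successors {w2, w4, w5}): φ is true.
  w3 (successors {w3, w5}): φ is true.
  w4 (successors {w2, w3, w5}): φ is true.
  w5 (successors {w5, w6, w7}): φ is false.
  w6 (successors {w4, w5, w7}): φ is false.
  w7 (successors ∅): φ is false.
For instance, at w0:
  At w0: s is true, <>r -> []s is false, so s & (<>r -> []s) is false.
    At w0: <>r is true, []s is false, so <>r -> []s is false.
      At w0: <>r requires r at some successor in {w0, w2, w3, w6}.
        r holds at w0, so <>r is true at w0.
      At w0: []s requires s at every successor {w0, w2, w3, w6}.
        s fails at w6, so []s is false at w0.
Satisfying worlds: {w2, w3, w4}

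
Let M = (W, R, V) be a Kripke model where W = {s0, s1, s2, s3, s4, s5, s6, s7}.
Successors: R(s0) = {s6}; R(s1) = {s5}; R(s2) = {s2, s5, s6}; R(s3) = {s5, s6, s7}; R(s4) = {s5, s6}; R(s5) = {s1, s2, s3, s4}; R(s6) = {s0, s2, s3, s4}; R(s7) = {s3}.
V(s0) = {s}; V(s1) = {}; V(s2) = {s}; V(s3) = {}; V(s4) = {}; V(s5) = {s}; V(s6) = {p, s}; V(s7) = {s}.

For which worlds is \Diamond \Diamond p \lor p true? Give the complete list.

Let φ = \Diamond \Diamond p \lor p. Evaluate φ at each world:
  s0 (successors {s6}): φ is false.
  s1 (successors {s5}): φ is false.
  s2 (successors {s2, s5, s6}): φ is true.
  s3 (successors {s5, s6, s7}): φ is false.
  s4 (successors {s5, s6}): φ is false.
  s5 (successors {s1, s2, s3, s4}): φ is true.
  s6 (successors {s0, s2, s3, s4}): φ is true.
  s7 (successors {s3}): φ is true.
For instance, at s6:
  At s6: \Diamond \Diamond p is true, p is true, so \Diamond \Diamond p \lor p is true.
    At s6: \Diamond \Diamond p requires \Diamond p at some successor in {s0, s2, s3, s4}.
      \Diamond p holds at s0, so \Diamond \Diamond p is true at s6.
Satisfying worlds: {s2, s5, s6, s7}

s2, s5, s6, s7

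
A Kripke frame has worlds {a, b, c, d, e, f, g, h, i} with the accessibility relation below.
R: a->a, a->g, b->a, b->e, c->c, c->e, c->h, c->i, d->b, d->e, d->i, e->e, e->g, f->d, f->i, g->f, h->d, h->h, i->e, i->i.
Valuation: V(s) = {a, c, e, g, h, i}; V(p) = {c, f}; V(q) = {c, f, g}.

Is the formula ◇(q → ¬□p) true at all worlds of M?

Recall that □ψ holds at a world iff ψ holds at every accessible world, and ◇ψ holds iff ψ holds at some accessible world.
Let φ = ◇(q → ¬□p). Evaluate φ at each world:
  a (successors {a, g}): φ is true.
  b (successors {a, e}): φ is true.
  c (successors {c, e, h, i}): φ is true.
  d (successors {b, e, i}): φ is true.
  e (successors {e, g}): φ is true.
  f (successors {d, i}): φ is true.
  g (successors {f}): φ is true.
  h (successors {d, h}): φ is true.
  i (successors {e, i}): φ is true.
For instance, at d:
  At d: ◇(q → ¬□p) requires q → ¬□p at some successor in {b, e, i}.
    q → ¬□p holds at b, so ◇(q → ¬□p) is true at d.
      At b: q is false, ¬□p is true, so q → ¬□p is true.

Yes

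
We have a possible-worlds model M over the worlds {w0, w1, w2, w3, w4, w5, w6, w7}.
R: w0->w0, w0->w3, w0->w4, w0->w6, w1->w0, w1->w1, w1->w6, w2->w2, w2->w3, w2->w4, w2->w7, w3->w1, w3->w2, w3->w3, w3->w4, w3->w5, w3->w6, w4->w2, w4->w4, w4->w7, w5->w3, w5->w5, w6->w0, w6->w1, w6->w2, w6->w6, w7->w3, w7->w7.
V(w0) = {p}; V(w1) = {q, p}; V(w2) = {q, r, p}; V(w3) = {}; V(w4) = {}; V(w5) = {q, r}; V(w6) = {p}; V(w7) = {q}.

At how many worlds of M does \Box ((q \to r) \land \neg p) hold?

Let φ = \Box ((q \to r) \land \neg p). Evaluate φ at each world:
  w0 (successors {w0, w3, w4, w6}): φ is false.
  w1 (successors {w0, w1, w6}): φ is false.
  w2 (successors {w2, w3, w4, w7}): φ is false.
  w3 (successors {w1, w2, w3, w4, w5, w6}): φ is false.
  w4 (successors {w2, w4, w7}): φ is false.
  w5 (successors {w3, w5}): φ is true.
  w6 (successors {w0, w1, w2, w6}): φ is false.
  w7 (successors {w3, w7}): φ is false.
For instance, at w1:
  At w1: \Box ((q \to r) \land \neg p) requires (q \to r) \land \neg p at every successor {w0, w1, w6}.
    (q \to r) \land \neg p fails at w0, so \Box ((q \to r) \land \neg p) is false at w1.
Satisfying worlds: {w5}

1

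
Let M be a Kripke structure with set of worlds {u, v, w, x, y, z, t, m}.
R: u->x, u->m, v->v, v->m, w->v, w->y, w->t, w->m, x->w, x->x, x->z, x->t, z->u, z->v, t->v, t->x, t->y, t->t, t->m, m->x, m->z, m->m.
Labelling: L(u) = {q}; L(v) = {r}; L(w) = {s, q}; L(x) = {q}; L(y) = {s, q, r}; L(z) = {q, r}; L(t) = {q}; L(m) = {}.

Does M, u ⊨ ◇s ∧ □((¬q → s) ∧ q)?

No

Recall that □ψ holds at a world iff ψ holds at every accessible world, and ◇ψ holds iff ψ holds at some accessible world.
At u: ◇s is false, □((¬q → s) ∧ q) is false, so ◇s ∧ □((¬q → s) ∧ q) is false.
  At u: ◇s requires s at some successor in {x, m}.
    At x: s is false.
    At m: s is false.
  So ◇s is false at u.
  At u: □((¬q → s) ∧ q) requires (¬q → s) ∧ q at every successor {x, m}.
    (¬q → s) ∧ q fails at m, so □((¬q → s) ∧ q) is false at u.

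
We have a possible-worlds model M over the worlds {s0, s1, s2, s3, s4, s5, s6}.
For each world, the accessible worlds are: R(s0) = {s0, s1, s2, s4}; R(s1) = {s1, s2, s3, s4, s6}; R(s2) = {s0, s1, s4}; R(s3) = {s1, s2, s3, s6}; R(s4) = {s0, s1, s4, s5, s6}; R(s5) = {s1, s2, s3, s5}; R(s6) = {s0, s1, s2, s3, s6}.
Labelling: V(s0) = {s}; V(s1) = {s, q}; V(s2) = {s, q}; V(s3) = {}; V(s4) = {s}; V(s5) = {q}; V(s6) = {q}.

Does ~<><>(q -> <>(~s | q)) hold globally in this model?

No

Recall that <>ψ holds at a world iff ψ holds at some accessible world.
Let φ = ~<><>(q -> <>(~s | q)). Evaluate φ at each world:
  s0 (successors {s0, s1, s2, s4}): φ is false.
  s1 (successors {s1, s2, s3, s4, s6}): φ is false.
  s2 (successors {s0, s1, s4}): φ is false.
  s3 (successors {s1, s2, s3, s6}): φ is false.
  s4 (successors {s0, s1, s4, s5, s6}): φ is false.
  s5 (successors {s1, s2, s3, s5}): φ is false.
  s6 (successors {s0, s1, s2, s3, s6}): φ is false.
Detail at s0 (counterexample):
  At s0: <><>(q -> <>(~s | q)) is true, so ~<><>(q -> <>(~s | q)) is false.
    At s0: <><>(q -> <>(~s | q)) requires <>(q -> <>(~s | q)) at some successor in {s0, s1, s2, s4}.
      <>(q -> <>(~s | q)) holds at s0, so <><>(q -> <>(~s | q)) is true at s0.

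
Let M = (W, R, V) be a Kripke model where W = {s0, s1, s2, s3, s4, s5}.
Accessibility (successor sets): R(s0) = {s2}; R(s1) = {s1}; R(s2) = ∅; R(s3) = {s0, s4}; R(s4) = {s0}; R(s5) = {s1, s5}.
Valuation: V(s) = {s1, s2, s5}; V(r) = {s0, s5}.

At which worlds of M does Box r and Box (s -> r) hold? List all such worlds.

Let φ = Box r and Box (s -> r). Evaluate φ at each world:
  s0 (successors {s2}): φ is false.
  s1 (successors {s1}): φ is false.
  s2 (successors ∅): φ is true.
  s3 (successors {s0, s4}): φ is false.
  s4 (successors {s0}): φ is true.
  s5 (successors {s1, s5}): φ is false.
For instance, at s0:
  At s0: Box r is false, Box (s -> r) is false, so Box r and Box (s -> r) is false.
    At s0: Box r requires r at every successor {s2}.
      r fails at s2, so Box r is false at s0.
    At s0: Box (s -> r) requires s -> r at every successor {s2}.
      s -> r fails at s2, so Box (s -> r) is false at s0.
Satisfying worlds: {s2, s4}

s2, s4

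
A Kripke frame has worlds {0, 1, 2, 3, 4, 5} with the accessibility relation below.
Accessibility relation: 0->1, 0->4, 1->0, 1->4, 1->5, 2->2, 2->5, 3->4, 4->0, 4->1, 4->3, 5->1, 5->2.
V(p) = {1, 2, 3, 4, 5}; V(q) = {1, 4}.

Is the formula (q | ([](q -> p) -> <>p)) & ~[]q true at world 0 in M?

No

Recall that []ψ holds at a world iff ψ holds at every accessible world, and <>ψ holds iff ψ holds at some accessible world.
At 0: q | ([](q -> p) -> <>p) is true, ~[]q is false, so (q | ([](q -> p) -> <>p)) & ~[]q is false.
  At 0: q is false, [](q -> p) -> <>p is true, so q | ([](q -> p) -> <>p) is true.
    At 0: [](q -> p) is true, <>p is true, so [](q -> p) -> <>p is true.
      At 0: [](q -> p) requires q -> p at every successor {1, 4}.
        At 1: q -> p is true.
        At 4: q -> p is true.
      So [](q -> p) is true at 0.
      At 0: <>p requires p at some successor in {1, 4}.
        p holds at 1, so <>p is true at 0.
  At 0: []q is true, so ~[]q is false.
    At 0: []q requires q at every successor {1, 4}.
      At 1: q is true.
      At 4: q is true.
    So []q is true at 0.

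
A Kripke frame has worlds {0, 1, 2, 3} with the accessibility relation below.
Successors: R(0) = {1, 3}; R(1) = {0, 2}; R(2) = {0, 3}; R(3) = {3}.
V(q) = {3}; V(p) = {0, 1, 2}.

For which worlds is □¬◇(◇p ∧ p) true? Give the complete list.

3

Recall that □ψ holds at a world iff ψ holds at every accessible world, and ◇ψ holds iff ψ holds at some accessible world.
Let φ = □¬◇(◇p ∧ p). Evaluate φ at each world:
  0 (successors {1, 3}): φ is false.
  1 (successors {0, 2}): φ is false.
  2 (successors {0, 3}): φ is false.
  3 (successors {3}): φ is true.
For instance, at 0:
  At 0: □¬◇(◇p ∧ p) requires ¬◇(◇p ∧ p) at every successor {1, 3}.
    ¬◇(◇p ∧ p) fails at 1, so □¬◇(◇p ∧ p) is false at 0.
      At 1: ◇(◇p ∧ p) is true, so ¬◇(◇p ∧ p) is false.
Satisfying worlds: {3}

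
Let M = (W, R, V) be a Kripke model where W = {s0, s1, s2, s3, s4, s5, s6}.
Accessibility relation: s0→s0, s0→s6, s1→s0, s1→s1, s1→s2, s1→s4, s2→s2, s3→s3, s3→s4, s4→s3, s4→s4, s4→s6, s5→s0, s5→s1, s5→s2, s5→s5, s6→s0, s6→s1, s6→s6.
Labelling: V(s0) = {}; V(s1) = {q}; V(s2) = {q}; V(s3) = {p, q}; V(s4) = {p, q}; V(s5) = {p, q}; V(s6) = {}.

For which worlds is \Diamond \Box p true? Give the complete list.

Recall that \Box ψ holds at a world iff ψ holds at every accessible world, and \Diamond ψ holds iff ψ holds at some accessible world.
Let φ = \Diamond \Box p. Evaluate φ at each world:
  s0 (successors {s0, s6}): φ is false.
  s1 (successors {s0, s1, s2, s4}): φ is false.
  s2 (successors {s2}): φ is false.
  s3 (successors {s3, s4}): φ is true.
  s4 (successors {s3, s4, s6}): φ is true.
  s5 (successors {s0, s1, s2, s5}): φ is false.
  s6 (successors {s0, s1, s6}): φ is false.
For instance, at s2:
  At s2: \Diamond \Box p requires \Box p at some successor in {s2}.
    At s2: \Box p is false.
  So \Diamond \Box p is false at s2.
Satisfying worlds: {s3, s4}

s3, s4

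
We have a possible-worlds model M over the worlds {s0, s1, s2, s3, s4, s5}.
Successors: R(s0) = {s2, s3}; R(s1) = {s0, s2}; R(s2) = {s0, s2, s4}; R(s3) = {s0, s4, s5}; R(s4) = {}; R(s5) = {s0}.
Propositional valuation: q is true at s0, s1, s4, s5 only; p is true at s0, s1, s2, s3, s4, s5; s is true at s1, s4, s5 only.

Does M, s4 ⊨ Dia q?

At s4: no accessible worlds, so Dia q is false.

No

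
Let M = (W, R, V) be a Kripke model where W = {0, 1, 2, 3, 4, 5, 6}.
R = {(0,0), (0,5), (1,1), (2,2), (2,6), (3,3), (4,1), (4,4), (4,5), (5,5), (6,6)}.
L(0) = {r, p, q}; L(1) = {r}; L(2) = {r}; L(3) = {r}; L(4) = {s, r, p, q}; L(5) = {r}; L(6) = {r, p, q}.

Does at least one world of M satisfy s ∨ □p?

Yes

Let φ = s ∨ □p. Evaluate φ at each world:
  0 (successors {0, 5}): φ is false.
  1 (successors {1}): φ is false.
  2 (successors {2, 6}): φ is false.
  3 (successors {3}): φ is false.
  4 (successors {1, 4, 5}): φ is true.
  5 (successors {5}): φ is false.
  6 (successors {6}): φ is true.
Detail at 4 (witness):
  At 4: s is true, □p is false, so s ∨ □p is true.
    At 4: □p requires p at every successor {1, 4, 5}.
      p fails at 1, so □p is false at 4.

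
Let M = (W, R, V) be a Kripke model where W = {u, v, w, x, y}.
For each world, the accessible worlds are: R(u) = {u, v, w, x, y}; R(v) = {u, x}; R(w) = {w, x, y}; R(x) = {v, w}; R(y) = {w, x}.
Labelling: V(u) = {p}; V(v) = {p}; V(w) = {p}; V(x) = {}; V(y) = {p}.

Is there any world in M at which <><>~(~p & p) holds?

Yes

Let φ = <><>~(~p & p). Evaluate φ at each world:
  u (successors {u, v, w, x, y}): φ is true.
  v (successors {u, x}): φ is true.
  w (successors {w, x, y}): φ is true.
  x (successors {v, w}): φ is true.
  y (successors {w, x}): φ is true.
Detail at u (witness):
  At u: <><>~(~p & p) requires <>~(~p & p) at some successor in {u, v, w, x, y}.
    <>~(~p & p) holds at u, so <><>~(~p & p) is true at u.
      At u: <>~(~p & p) requires ~(~p & p) at some successor in {u, v, w, x, y}.
        ~(~p & p) holds at u, so <>~(~p & p) is true at u.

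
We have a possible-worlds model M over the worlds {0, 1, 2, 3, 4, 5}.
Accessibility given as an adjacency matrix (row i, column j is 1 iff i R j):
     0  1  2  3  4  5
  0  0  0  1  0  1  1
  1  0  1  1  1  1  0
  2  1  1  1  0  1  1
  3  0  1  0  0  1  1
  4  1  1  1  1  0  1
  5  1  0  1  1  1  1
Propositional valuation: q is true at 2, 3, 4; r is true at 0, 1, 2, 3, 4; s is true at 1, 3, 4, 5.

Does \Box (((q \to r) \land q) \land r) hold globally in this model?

No

Recall that \Box ψ holds at a world iff ψ holds at every accessible world, and \Diamond ψ holds iff ψ holds at some accessible world.
Let φ = \Box (((q \to r) \land q) \land r). Evaluate φ at each world:
  0 (successors {2, 4, 5}): φ is false.
  1 (successors {1, 2, 3, 4}): φ is false.
  2 (successors {0, 1, 2, 4, 5}): φ is false.
  3 (successors {1, 4, 5}): φ is false.
  4 (successors {0, 1, 2, 3, 5}): φ is false.
  5 (successors {0, 2, 3, 4, 5}): φ is false.
Detail at 0 (counterexample):
  At 0: \Box (((q \to r) \land q) \land r) requires ((q \to r) \land q) \land r at every successor {2, 4, 5}.
    ((q \to r) \land q) \land r fails at 5, so \Box (((q \to r) \land q) \land r) is false at 0.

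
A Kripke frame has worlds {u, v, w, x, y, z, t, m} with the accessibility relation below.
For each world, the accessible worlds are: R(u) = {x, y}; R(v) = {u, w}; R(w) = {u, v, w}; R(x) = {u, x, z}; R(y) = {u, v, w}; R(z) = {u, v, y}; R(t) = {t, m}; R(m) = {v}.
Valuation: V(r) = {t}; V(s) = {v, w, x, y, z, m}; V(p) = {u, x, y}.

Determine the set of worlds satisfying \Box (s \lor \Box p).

u, v, w, x, y, z, m

Let φ = \Box (s \lor \Box p). Evaluate φ at each world:
  u (successors {x, y}): φ is true.
  v (successors {u, w}): φ is true.
  w (successors {u, v, w}): φ is true.
  x (successors {u, x, z}): φ is true.
  y (successors {u, v, w}): φ is true.
  z (successors {u, v, y}): φ is true.
  t (successors {t, m}): φ is false.
  m (successors {v}): φ is true.
For instance, at y:
  At y: \Box (s \lor \Box p) requires s \lor \Box p at every successor {u, v, w}.
      At u: s is false, \Box p is true, so s \lor \Box p is true.
      At v: s is true, \Box p is false, so s \lor \Box p is true.
      At w: s is true, \Box p is false, so s \lor \Box p is true.
  So \Box (s \lor \Box p) is true at y.
Satisfying worlds: {u, v, w, x, y, z, m}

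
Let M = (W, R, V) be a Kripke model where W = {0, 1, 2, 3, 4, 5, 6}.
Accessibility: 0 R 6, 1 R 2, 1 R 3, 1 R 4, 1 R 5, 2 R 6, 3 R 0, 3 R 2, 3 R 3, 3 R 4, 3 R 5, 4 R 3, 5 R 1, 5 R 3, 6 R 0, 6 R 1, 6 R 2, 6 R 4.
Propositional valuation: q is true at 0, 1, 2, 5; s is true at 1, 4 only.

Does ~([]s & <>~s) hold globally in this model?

Recall that []ψ holds at a world iff ψ holds at every accessible world, and <>ψ holds iff ψ holds at some accessible world.
Let φ = ~([]s & <>~s). Evaluate φ at each world:
  0 (successors {6}): φ is true.
  1 (successors {2, 3, 4, 5}): φ is true.
  2 (successors {6}): φ is true.
  3 (successors {0, 2, 3, 4, 5}): φ is true.
  4 (successors {3}): φ is true.
  5 (successors {1, 3}): φ is true.
  6 (successors {0, 1, 2, 4}): φ is true.
For instance, at 2:
  At 2: []s & <>~s is false, so ~([]s & <>~s) is true.
    At 2: []s is false, <>~s is true, so []s & <>~s is false.
      At 2: []s requires s at every successor {6}.
        s fails at 6, so []s is false at 2.
      At 2: <>~s requires ~s at some successor in {6}.
        ~s holds at 6, so <>~s is true at 2.

Yes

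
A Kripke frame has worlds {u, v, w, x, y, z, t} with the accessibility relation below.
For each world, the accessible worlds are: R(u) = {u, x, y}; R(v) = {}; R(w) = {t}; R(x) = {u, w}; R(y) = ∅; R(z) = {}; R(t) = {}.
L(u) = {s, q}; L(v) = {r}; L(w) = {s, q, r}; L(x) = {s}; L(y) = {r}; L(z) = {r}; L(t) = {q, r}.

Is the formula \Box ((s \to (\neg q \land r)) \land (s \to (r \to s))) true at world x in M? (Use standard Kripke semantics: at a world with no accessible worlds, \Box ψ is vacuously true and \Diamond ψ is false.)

At x: \Box ((s \to (\neg q \land r)) \land (s \to (r \to s))) requires (s \to (\neg q \land r)) \land (s \to (r \to s)) at every successor {u, w}.
  (s \to (\neg q \land r)) \land (s \to (r \to s)) fails at u, so \Box ((s \to (\neg q \land r)) \land (s \to (r \to s))) is false at x.

No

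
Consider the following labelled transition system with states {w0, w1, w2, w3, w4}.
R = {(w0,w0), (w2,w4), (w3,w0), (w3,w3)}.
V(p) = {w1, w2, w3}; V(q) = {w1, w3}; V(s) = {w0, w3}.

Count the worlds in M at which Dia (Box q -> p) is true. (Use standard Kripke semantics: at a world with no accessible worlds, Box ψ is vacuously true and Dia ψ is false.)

Recall that Box ψ holds at a world iff ψ holds at every accessible world, and Dia ψ holds iff ψ holds at some accessible world.
Let φ = Dia (Box q -> p). Evaluate φ at each world:
  w0 (successors {w0}): φ is true.
  w1 (successors ∅): φ is false.
  w2 (successors {w4}): φ is false.
  w3 (successors {w0, w3}): φ is true.
  w4 (successors ∅): φ is false.
For instance, at w3:
  At w3: Dia (Box q -> p) requires Box q -> p at some successor in {w0, w3}.
    Box q -> p holds at w0, so Dia (Box q -> p) is true at w3.
      At w0: Box q is false, p is false, so Box q -> p is true.
Satisfying worlds: {w0, w3}

2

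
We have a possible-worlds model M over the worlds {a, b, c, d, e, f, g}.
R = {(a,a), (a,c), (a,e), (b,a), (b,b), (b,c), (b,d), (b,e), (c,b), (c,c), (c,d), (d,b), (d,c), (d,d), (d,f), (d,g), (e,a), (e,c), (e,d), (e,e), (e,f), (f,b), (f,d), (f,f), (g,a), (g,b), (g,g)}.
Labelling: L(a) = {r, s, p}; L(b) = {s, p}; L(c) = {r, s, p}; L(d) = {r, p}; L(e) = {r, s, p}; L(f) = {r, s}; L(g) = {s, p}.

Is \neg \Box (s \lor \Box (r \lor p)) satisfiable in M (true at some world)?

No

Recall that \Box ψ holds at a world iff ψ holds at every accessible world, and \Diamond ψ holds iff ψ holds at some accessible world.
Let φ = \neg \Box (s \lor \Box (r \lor p)). Evaluate φ at each world:
  a (successors {a, c, e}): φ is false.
  b (successors {a, b, c, d, e}): φ is false.
  c (successors {b, c, d}): φ is false.
  d (successors {b, c, d, f, g}): φ is false.
  e (successors {a, c, d, e, f}): φ is false.
  f (successors {b, d, f}): φ is false.
  g (successors {a, b, g}): φ is false.
For instance, at g:
  At g: \Box (s \lor \Box (r \lor p)) is true, so \neg \Box (s \lor \Box (r \lor p)) is false.
    At g: \Box (s \lor \Box (r \lor p)) requires s \lor \Box (r \lor p) at every successor {a, b, g}.
      At a: s \lor \Box (r \lor p) is true.
      At b: s \lor \Box (r \lor p) is true.
      At g: s \lor \Box (r \lor p) is true.
    So \Box (s \lor \Box (r \lor p)) is true at g.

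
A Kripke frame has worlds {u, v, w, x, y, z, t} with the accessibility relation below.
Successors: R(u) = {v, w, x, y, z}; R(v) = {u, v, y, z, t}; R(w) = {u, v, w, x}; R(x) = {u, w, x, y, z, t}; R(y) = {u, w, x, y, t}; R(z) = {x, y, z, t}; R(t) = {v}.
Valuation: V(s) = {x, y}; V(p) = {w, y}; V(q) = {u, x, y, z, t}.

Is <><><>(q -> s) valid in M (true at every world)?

Yes

Let φ = <><><>(q -> s). Evaluate φ at each world:
  u (successors {v, w, x, y, z}): φ is true.
  v (successors {u, v, y, z, t}): φ is true.
  w (successors {u, v, w, x}): φ is true.
  x (successors {u, w, x, y, z, t}): φ is true.
  y (successors {u, w, x, y, t}): φ is true.
  z (successors {x, y, z, t}): φ is true.
  t (successors {v}): φ is true.
For instance, at t:
  At t: <><><>(q -> s) requires <><>(q -> s) at some successor in {v}.
    <><>(q -> s) holds at v, so <><><>(q -> s) is true at t.
      At v: <><>(q -> s) requires <>(q -> s) at some successor in {u, v, y, z, t}.
        <>(q -> s) holds at u, so <><>(q -> s) is true at v.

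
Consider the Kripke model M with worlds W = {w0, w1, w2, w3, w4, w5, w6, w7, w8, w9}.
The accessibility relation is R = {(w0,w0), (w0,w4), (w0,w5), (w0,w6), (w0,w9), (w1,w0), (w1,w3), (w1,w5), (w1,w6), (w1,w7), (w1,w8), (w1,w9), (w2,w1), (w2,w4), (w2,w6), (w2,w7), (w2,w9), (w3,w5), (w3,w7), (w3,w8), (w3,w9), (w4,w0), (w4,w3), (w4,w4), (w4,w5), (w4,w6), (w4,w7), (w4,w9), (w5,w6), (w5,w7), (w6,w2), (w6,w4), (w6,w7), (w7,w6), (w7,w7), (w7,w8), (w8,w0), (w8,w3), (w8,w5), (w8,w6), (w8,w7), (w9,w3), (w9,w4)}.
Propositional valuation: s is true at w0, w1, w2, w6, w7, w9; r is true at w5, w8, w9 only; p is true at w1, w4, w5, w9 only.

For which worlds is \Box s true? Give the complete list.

w5

Let φ = \Box s. Evaluate φ at each world:
  w0 (successors {w0, w4, w5, w6, w9}): φ is false.
  w1 (successors {w0, w3, w5, w6, w7, w8, w9}): φ is false.
  w2 (successors {w1, w4, w6, w7, w9}): φ is false.
  w3 (successors {w5, w7, w8, w9}): φ is false.
  w4 (successors {w0, w3, w4, w5, w6, w7, w9}): φ is false.
  w5 (successors {w6, w7}): φ is true.
  w6 (successors {w2, w4, w7}): φ is false.
  w7 (successors {w6, w7, w8}): φ is false.
  w8 (successors {w0, w3, w5, w6, w7}): φ is false.
  w9 (successors {w3, w4}): φ is false.
For instance, at w5:
  At w5: \Box s requires s at every successor {w6, w7}.
    At w6: s is true.
    At w7: s is true.
  So \Box s is true at w5.
Satisfying worlds: {w5}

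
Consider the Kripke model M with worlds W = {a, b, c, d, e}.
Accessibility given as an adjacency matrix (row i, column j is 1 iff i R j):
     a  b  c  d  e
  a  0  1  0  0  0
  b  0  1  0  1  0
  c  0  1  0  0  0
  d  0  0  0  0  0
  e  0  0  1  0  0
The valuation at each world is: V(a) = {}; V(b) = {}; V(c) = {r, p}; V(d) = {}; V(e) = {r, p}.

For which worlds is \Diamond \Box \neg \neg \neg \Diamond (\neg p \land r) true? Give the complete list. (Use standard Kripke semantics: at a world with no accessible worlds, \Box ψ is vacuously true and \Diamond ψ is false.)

a, b, c, e

Let φ = \Diamond \Box \neg \neg \neg \Diamond (\neg p \land r). Evaluate φ at each world:
  a (successors {b}): φ is true.
  b (successors {b, d}): φ is true.
  c (successors {b}): φ is true.
  d (successors ∅): φ is false.
  e (successors {c}): φ is true.
For instance, at c:
  At c: \Diamond \Box \neg \neg \neg \Diamond (\neg p \land r) requires \Box \neg \neg \neg \Diamond (\neg p \land r) at some successor in {b}.
    \Box \neg \neg \neg \Diamond (\neg p \land r) holds at b, so \Diamond \Box \neg \neg \neg \Diamond (\neg p \land r) is true at c.
      At b: \Box \neg \neg \neg \Diamond (\neg p \land r) requires \neg \neg \neg \Diamond (\neg p \land r) at every successor {b, d}.
        At b: \neg \neg \neg \Diamond (\neg p \land r) is true.
        At d: \neg \neg \neg \Diamond (\neg p \land r) is true.
      So \Box \neg \neg \neg \Diamond (\neg p \land r) is true at b.
Satisfying worlds: {a, b, c, e}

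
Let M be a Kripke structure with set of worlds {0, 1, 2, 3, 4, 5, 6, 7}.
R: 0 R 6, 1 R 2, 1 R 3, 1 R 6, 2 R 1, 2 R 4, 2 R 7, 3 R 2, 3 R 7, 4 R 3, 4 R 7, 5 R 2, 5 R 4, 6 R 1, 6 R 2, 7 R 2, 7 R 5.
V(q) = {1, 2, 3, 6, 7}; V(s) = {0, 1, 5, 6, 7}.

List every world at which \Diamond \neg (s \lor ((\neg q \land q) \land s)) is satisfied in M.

Let φ = \Diamond \neg (s \lor ((\neg q \land q) \land s)). Evaluate φ at each world:
  0 (successors {6}): φ is false.
  1 (successors {2, 3, 6}): φ is true.
  2 (successors {1, 4, 7}): φ is true.
  3 (successors {2, 7}): φ is true.
  4 (successors {3, 7}): φ is true.
  5 (successors {2, 4}): φ is true.
  6 (successors {1, 2}): φ is true.
  7 (successors {2, 5}): φ is true.
For instance, at 3:
  At 3: \Diamond \neg (s \lor ((\neg q \land q) \land s)) requires \neg (s \lor ((\neg q \land q) \land s)) at some successor in {2, 7}.
    \neg (s \lor ((\neg q \land q) \land s)) holds at 2, so \Diamond \neg (s \lor ((\neg q \land q) \land s)) is true at 3.
Satisfying worlds: {1, 2, 3, 4, 5, 6, 7}

1, 2, 3, 4, 5, 6, 7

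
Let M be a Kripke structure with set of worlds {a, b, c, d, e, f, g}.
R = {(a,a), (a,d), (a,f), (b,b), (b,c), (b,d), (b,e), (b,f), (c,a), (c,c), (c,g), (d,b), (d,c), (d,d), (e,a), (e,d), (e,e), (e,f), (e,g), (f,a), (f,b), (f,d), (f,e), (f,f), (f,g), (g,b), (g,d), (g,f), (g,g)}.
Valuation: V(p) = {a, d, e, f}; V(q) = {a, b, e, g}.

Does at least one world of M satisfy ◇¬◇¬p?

Yes

Let φ = ◇¬◇¬p. Evaluate φ at each world:
  a (successors {a, d, f}): φ is true.
  b (successors {b, c, d, e, f}): φ is false.
  c (successors {a, c, g}): φ is true.
  d (successors {b, c, d}): φ is false.
  e (successors {a, d, e, f, g}): φ is true.
  f (successors {a, b, d, e, f, g}): φ is true.
  g (successors {b, d, f, g}): φ is false.
Detail at a (witness):
  At a: ◇¬◇¬p requires ¬◇¬p at some successor in {a, d, f}.
    ¬◇¬p holds at a, so ◇¬◇¬p is true at a.
      At a: ◇¬p is false, so ¬◇¬p is true.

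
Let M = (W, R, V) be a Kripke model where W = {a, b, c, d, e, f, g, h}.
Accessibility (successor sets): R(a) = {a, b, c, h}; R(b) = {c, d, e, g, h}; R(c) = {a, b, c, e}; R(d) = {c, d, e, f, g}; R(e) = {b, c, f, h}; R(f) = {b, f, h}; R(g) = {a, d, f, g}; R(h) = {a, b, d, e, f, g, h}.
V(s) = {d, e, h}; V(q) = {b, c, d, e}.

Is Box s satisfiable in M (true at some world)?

No

Let φ = Box s. Evaluate φ at each world:
  a (successors {a, b, c, h}): φ is false.
  b (successors {c, d, e, g, h}): φ is false.
  c (successors {a, b, c, e}): φ is false.
  d (successors {c, d, e, f, g}): φ is false.
  e (successors {b, c, f, h}): φ is false.
  f (successors {b, f, h}): φ is false.
  g (successors {a, d, f, g}): φ is false.
  h (successors {a, b, d, e, f, g, h}): φ is false.
For instance, at c:
  At c: Box s requires s at every successor {a, b, c, e}.
    s fails at a, so Box s is false at c.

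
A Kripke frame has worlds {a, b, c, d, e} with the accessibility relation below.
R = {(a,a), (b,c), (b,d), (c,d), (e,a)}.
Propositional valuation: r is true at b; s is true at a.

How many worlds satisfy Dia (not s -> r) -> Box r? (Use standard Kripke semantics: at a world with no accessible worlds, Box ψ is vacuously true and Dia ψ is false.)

Let φ = Dia (not s -> r) -> Box r. Evaluate φ at each world:
  a (successors {a}): φ is false.
  b (successors {c, d}): φ is true.
  c (successors {d}): φ is true.
  d (successors ∅): φ is true.
  e (successors {a}): φ is false.
For instance, at e:
  At e: Dia (not s -> r) is true, Box r is false, so Dia (not s -> r) -> Box r is false.
    At e: Dia (not s -> r) requires not s -> r at some successor in {a}.
      not s -> r holds at a, so Dia (not s -> r) is true at e.
    At e: Box r requires r at every successor {a}.
      r fails at a, so Box r is false at e.
Satisfying worlds: {b, c, d}

3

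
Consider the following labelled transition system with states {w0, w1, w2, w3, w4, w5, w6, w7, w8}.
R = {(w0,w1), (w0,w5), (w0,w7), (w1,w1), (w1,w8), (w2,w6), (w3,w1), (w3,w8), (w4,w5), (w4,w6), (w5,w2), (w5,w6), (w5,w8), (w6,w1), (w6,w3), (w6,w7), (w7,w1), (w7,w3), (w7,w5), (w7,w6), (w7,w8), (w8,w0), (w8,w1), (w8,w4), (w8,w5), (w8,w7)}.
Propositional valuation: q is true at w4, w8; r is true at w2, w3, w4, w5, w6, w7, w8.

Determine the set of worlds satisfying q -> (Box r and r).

Recall that Box ψ holds at a world iff ψ holds at every accessible world, and Dia ψ holds iff ψ holds at some accessible world.
Let φ = q -> (Box r and r). Evaluate φ at each world:
  w0 (successors {w1, w5, w7}): φ is true.
  w1 (successors {w1, w8}): φ is true.
  w2 (successors {w6}): φ is true.
  w3 (successors {w1, w8}): φ is true.
  w4 (successors {w5, w6}): φ is true.
  w5 (successors {w2, w6, w8}): φ is true.
  w6 (successors {w1, w3, w7}): φ is true.
  w7 (successors {w1, w3, w5, w6, w8}): φ is true.
  w8 (successors {w0, w1, w4, w5, w7}): φ is false.
For instance, at w1:
  At w1: q is false, Box r and r is false, so q -> (Box r and r) is true.
    At w1: Box r is false, r is false, so Box r and r is false.
      At w1: Box r requires r at every successor {w1, w8}.
        r fails at w1, so Box r is false at w1.
Satisfying worlds: {w0, w1, w2, w3, w4, w5, w6, w7}

w0, w1, w2, w3, w4, w5, w6, w7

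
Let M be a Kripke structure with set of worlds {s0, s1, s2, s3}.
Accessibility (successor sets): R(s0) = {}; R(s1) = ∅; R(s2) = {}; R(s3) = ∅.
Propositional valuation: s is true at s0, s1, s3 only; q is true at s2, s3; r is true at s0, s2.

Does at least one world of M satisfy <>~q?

Recall that <>ψ holds at a world iff ψ holds at some accessible world.
Let φ = <>~q. Evaluate φ at each world:
  s0 (successors ∅): φ is false.
  s1 (successors ∅): φ is false.
  s2 (successors ∅): φ is false.
  s3 (successors ∅): φ is false.
For instance, at s0:
  At s0: no accessible worlds, so <>~q is false.

No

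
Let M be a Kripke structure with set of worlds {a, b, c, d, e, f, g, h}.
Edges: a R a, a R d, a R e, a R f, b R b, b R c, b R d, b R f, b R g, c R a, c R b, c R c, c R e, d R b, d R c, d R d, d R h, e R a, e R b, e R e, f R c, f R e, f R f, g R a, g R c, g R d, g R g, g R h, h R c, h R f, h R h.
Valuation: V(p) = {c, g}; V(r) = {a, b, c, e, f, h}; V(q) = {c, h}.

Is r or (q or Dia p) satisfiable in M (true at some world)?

Yes

Let φ = r or (q or Dia p). Evaluate φ at each world:
  a (successors {a, d, e, f}): φ is true.
  b (successors {b, c, d, f, g}): φ is true.
  c (successors {a, b, c, e}): φ is true.
  d (successors {b, c, d, h}): φ is true.
  e (successors {a, b, e}): φ is true.
  f (successors {c, e, f}): φ is true.
  g (successors {a, c, d, g, h}): φ is true.
  h (successors {c, f, h}): φ is true.
Detail at a (witness):
  At a: r is true, q or Dia p is false, so r or (q or Dia p) is true.
    At a: q is false, Dia p is false, so q or Dia p is false.
      At a: Dia p requires p at some successor in {a, d, e, f}.
        At a: p is false.
        At d: p is false.
        At e: p is false.
        At f: p is false.
      So Dia p is false at a.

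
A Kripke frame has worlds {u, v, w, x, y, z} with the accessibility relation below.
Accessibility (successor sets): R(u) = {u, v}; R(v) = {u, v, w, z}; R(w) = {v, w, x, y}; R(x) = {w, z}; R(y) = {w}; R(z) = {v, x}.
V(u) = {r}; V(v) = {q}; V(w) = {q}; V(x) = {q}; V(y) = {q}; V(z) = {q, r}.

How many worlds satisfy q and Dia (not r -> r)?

2

Recall that Dia ψ holds at a world iff ψ holds at some accessible world.
Let φ = q and Dia (not r -> r). Evaluate φ at each world:
  u (successors {u, v}): φ is false.
  v (successors {u, v, w, z}): φ is true.
  w (successors {v, w, x, y}): φ is false.
  x (successors {w, z}): φ is true.
  y (successors {w}): φ is false.
  z (successors {v, x}): φ is false.
For instance, at w:
  At w: q is true, Dia (not r -> r) is false, so q and Dia (not r -> r) is false.
    At w: Dia (not r -> r) requires not r -> r at some successor in {v, w, x, y}.
      At v: not r -> r is false.
      At w: not r -> r is false.
      At x: not r -> r is false.
      At y: not r -> r is false.
    So Dia (not r -> r) is false at w.
Satisfying worlds: {v, x}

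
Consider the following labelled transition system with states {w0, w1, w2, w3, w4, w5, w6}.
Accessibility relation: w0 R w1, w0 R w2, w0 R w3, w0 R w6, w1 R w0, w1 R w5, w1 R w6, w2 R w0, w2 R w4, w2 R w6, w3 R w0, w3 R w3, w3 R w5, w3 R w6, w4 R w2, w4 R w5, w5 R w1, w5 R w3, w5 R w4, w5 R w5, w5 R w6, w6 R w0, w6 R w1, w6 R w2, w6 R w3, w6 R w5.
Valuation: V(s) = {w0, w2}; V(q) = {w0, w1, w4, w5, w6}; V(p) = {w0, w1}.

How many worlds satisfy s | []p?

Let φ = s | []p. Evaluate φ at each world:
  w0 (successors {w1, w2, w3, w6}): φ is true.
  w1 (successors {w0, w5, w6}): φ is false.
  w2 (successors {w0, w4, w6}): φ is true.
  w3 (successors {w0, w3, w5, w6}): φ is false.
  w4 (successors {w2, w5}): φ is false.
  w5 (successors {w1, w3, w4, w5, w6}): φ is false.
  w6 (successors {w0, w1, w2, w3, w5}): φ is false.
For instance, at w0:
  At w0: s is true, []p is false, so s | []p is true.
    At w0: []p requires p at every successor {w1, w2, w3, w6}.
      p fails at w2, so []p is false at w0.
Satisfying worlds: {w0, w2}

2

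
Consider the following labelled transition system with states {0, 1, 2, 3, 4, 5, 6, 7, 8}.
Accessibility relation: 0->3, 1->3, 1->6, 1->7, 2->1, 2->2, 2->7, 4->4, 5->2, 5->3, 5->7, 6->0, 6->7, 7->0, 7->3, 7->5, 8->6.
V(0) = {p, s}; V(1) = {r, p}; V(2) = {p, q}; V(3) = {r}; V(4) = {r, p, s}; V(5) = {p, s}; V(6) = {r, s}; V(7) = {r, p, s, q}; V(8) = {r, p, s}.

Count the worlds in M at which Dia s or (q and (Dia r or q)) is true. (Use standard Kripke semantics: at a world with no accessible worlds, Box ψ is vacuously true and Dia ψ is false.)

7

Recall that Dia ψ holds at a world iff ψ holds at some accessible world.
Let φ = Dia s or (q and (Dia r or q)). Evaluate φ at each world:
  0 (successors {3}): φ is false.
  1 (successors {3, 6, 7}): φ is true.
  2 (successors {1, 2, 7}): φ is true.
  3 (successors ∅): φ is false.
  4 (successors {4}): φ is true.
  5 (successors {2, 3, 7}): φ is true.
  6 (successors {0, 7}): φ is true.
  7 (successors {0, 3, 5}): φ is true.
  8 (successors {6}): φ is true.
For instance, at 6:
  At 6: Dia s is true, q and (Dia r or q) is false, so Dia s or (q and (Dia r or q)) is true.
    At 6: Dia s requires s at some successor in {0, 7}.
      s holds at 0, so Dia s is true at 6.
    At 6: q is false, Dia r or q is true, so q and (Dia r or q) is false.
      At 6: Dia r is true, q is false, so Dia r or q is true.
Satisfying worlds: {1, 2, 4, 5, 6, 7, 8}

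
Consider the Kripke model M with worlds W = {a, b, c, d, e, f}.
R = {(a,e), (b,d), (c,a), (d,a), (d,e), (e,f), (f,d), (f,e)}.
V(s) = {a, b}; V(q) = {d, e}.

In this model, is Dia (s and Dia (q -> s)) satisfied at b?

No

At b: Dia (s and Dia (q -> s)) requires s and Dia (q -> s) at some successor in {d}.
  At d: s and Dia (q -> s) is false.
So Dia (s and Dia (q -> s)) is false at b.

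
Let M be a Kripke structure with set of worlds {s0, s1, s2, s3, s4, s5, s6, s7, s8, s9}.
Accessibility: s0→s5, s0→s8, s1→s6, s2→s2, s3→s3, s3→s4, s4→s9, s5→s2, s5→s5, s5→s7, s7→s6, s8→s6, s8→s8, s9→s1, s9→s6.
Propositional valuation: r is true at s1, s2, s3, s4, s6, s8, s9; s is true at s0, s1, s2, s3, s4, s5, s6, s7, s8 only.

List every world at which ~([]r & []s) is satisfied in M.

s0, s4, s5

Let φ = ~([]r & []s). Evaluate φ at each world:
  s0 (successors {s5, s8}): φ is true.
  s1 (successors {s6}): φ is false.
  s2 (successors {s2}): φ is false.
  s3 (successors {s3, s4}): φ is false.
  s4 (successors {s9}): φ is true.
  s5 (successors {s2, s5, s7}): φ is true.
  s6 (successors ∅): φ is false.
  s7 (successors {s6}): φ is false.
  s8 (successors {s6, s8}): φ is false.
  s9 (successors {s1, s6}): φ is false.
For instance, at s0:
  At s0: []r & []s is false, so ~([]r & []s) is true.
    At s0: []r is false, []s is true, so []r & []s is false.
      At s0: []r requires r at every successor {s5, s8}.
        r fails at s5, so []r is false at s0.
      At s0: []s requires s at every successor {s5, s8}.
        At s5: s is true.
        At s8: s is true.
      So []s is true at s0.
Satisfying worlds: {s0, s4, s5}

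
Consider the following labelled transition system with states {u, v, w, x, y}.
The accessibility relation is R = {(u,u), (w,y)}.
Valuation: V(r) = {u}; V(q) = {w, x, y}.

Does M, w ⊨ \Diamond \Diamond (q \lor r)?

At w: \Diamond \Diamond (q \lor r) requires \Diamond (q \lor r) at some successor in {y}.
  At y: \Diamond (q \lor r) is false.
So \Diamond \Diamond (q \lor r) is false at w.

No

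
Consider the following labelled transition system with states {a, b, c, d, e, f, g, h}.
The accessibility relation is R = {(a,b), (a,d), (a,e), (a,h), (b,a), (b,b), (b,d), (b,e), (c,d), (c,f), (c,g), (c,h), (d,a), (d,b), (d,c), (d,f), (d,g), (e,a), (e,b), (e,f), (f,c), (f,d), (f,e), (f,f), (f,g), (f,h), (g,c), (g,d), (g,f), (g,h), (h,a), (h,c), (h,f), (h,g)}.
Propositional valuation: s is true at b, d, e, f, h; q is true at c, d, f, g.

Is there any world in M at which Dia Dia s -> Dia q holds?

Yes

Let φ = Dia Dia s -> Dia q. Evaluate φ at each world:
  a (successors {b, d, e, h}): φ is true.
  b (successors {a, b, d, e}): φ is true.
  c (successors {d, f, g, h}): φ is true.
  d (successors {a, b, c, f, g}): φ is true.
  e (successors {a, b, f}): φ is true.
  f (successors {c, d, e, f, g, h}): φ is true.
  g (successors {c, d, f, h}): φ is true.
  h (successors {a, c, f, g}): φ is true.
Detail at a (witness):
  At a: Dia Dia s is true, Dia q is true, so Dia Dia s -> Dia q is true.
    At a: Dia Dia s requires Dia s at some successor in {b, d, e, h}.
      Dia s holds at b, so Dia Dia s is true at a.
    At a: Dia q requires q at some successor in {b, d, e, h}.
      q holds at d, so Dia q is true at a.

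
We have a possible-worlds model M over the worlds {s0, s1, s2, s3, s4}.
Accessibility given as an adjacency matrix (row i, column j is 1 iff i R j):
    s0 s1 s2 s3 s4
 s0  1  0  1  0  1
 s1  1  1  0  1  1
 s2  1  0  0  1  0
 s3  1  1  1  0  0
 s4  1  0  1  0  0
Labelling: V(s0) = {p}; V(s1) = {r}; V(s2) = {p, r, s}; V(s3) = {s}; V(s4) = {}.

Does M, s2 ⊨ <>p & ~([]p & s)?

Yes

At s2: <>p is true, ~([]p & s) is true, so <>p & ~([]p & s) is true.
  At s2: <>p requires p at some successor in {s0, s3}.
    p holds at s0, so <>p is true at s2.
  At s2: []p & s is false, so ~([]p & s) is true.
    At s2: []p is false, s is true, so []p & s is false.
      At s2: []p requires p at every successor {s0, s3}.
        p fails at s3, so []p is false at s2.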